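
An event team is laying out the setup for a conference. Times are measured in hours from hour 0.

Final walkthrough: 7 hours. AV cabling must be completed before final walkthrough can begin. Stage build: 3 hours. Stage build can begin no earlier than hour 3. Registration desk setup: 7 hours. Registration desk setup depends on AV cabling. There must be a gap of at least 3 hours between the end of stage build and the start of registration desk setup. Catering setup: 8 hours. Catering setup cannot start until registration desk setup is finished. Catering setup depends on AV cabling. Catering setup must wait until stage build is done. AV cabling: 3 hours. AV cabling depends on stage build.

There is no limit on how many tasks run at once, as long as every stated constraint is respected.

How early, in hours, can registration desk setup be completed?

16

After its own release at hour 3, stage build can start at hour 3 and finishes at hour 6.
AV cabling cannot begin until stage build (finishes hour 6). It runs from hour 6 to 6 + 3 = hour 9.
Registration desk setup cannot start until AV cabling (finishes hour 9); stage build (finishes hour 6, plus 3-hour gap → hour 9). The controlling bound is hour 9, so registration desk setup finishes at 9 + 7 = hour 16.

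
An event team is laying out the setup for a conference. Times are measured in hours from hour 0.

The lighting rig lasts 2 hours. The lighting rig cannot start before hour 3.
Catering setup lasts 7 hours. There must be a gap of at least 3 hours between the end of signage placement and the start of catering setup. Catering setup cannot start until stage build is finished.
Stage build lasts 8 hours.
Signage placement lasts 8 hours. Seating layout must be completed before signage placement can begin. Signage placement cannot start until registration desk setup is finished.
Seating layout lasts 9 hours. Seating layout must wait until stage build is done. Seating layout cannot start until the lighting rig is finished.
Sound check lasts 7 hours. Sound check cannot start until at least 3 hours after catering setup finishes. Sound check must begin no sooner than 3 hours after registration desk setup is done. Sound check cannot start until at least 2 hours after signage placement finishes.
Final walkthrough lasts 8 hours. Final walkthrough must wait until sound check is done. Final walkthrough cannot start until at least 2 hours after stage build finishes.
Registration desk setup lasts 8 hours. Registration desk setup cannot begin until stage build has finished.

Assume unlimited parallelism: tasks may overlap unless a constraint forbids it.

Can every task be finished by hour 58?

Yes

After its own release at hour 3, the lighting rig can start at hour 3 and finishes at hour 5.
Stage build can start immediately at hour 0; it finishes at hour 8.
Registration desk setup cannot begin until stage build (finishes hour 8). It runs from hour 8 to 8 + 8 = hour 16.
For seating layout: stage build (finishes hour 8); the lighting rig (finishes hour 5). Taking the maximum gives a start of hour 8, and it finishes at 8 + 9 = hour 17.
Signage placement has to wait for seating layout (finishes hour 17); registration desk setup (finishes hour 16). The latest of these is hour 17, so signage placement runs hour 17 to 17 + 8 = hour 25.
For catering setup: signage placement (finishes hour 25, plus 3-hour gap → hour 28); stage build (finishes hour 8). Taking the maximum gives a start of hour 28, and it finishes at 28 + 7 = hour 35.
Sound check cannot start until catering setup (finishes hour 35, plus 3-hour gap → hour 38); registration desk setup (finishes hour 16, plus 3-hour gap → hour 19); signage placement (finishes hour 25, plus 2-hour gap → hour 27). The controlling bound is hour 38, so sound check finishes at 38 + 7 = hour 45.
Final walkthrough has to wait for sound check (finishes hour 45); stage build (finishes hour 8, plus 2-hour gap → hour 10). The latest of these is hour 45, so final walkthrough runs hour 45 to 45 + 8 = hour 53.
Every task is finished by hour 53, which is no later than the deadline of 58, so the schedule is feasible.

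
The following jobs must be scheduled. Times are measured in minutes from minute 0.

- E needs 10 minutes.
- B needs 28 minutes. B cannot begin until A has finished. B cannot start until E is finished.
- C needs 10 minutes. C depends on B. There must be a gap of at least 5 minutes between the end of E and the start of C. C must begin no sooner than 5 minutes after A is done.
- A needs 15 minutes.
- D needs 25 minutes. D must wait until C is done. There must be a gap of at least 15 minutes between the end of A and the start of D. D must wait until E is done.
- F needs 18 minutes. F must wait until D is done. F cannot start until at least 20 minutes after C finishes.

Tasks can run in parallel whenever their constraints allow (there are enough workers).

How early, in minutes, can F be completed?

96

Nothing blocks E, so it runs from minute 0 to minute 10.
Nothing blocks A, so it runs from minute 0 to minute 15.
B needs all of A (finishes minute 15); E (finishes minute 10). That puts its earliest start at minute 15; it finishes at 15 + 28 = minute 43.
C needs all of B (finishes minute 43); E (finishes minute 10, plus 5-minute gap → minute 15); A (finishes minute 15, plus 5-minute gap → minute 20). That puts its earliest start at minute 43; it finishes at 43 + 10 = minute 53.
D cannot start until C (finishes minute 53); A (finishes minute 15, plus 15-minute gap → minute 30); E (finishes minute 10). The controlling bound is minute 53, so D finishes at 53 + 25 = minute 78.
F has to wait for D (finishes minute 78); C (finishes minute 53, plus 20-minute gap → minute 73). The latest of these is minute 78, so F runs minute 78 to 78 + 18 = minute 96.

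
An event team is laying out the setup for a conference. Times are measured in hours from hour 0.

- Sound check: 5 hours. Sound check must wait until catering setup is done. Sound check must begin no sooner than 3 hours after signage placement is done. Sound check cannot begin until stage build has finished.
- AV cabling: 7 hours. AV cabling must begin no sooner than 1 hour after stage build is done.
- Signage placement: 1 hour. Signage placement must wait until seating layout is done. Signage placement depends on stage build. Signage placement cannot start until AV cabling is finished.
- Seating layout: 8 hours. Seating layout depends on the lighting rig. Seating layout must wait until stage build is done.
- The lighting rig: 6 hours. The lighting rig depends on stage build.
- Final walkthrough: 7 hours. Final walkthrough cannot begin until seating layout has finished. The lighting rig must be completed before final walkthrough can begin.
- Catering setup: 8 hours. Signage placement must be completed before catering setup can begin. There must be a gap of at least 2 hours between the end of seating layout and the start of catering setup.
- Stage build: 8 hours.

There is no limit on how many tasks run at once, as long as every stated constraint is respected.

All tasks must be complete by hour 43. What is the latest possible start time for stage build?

Sound check has no dependents, so it just needs to finish by hour 43. Starting by 43 − 5 = hour 38 achieves that.
Catering setup must finish before sound check (must start by hour 38). With an 8-hour duration, catering setup must start by 38 − 8 = hour 30.
Signage placement must finish in time for catering setup (must start by hour 30); sound check (must start by hour 38, minus 3-hour gap → hour 35). The tightest is hour 30, so signage placement must start by 30 − 1 = hour 29.
Final walkthrough must finish by hour 43; it takes 7 hours, so it must start by 43 − 7 = hour 36.
For seating layout: signage placement (must start by hour 29); catering setup (must start by hour 30, minus 2-hour gap → hour 28); final walkthrough (must start by hour 36). The most restrictive is hour 28; with an 8-hour duration, seating layout must start by hour 20.
The lighting rig feeds seating layout (must start by hour 20); final walkthrough (must start by hour 36). Taking the minimum, the lighting rig must finish by hour 20 and start by 20 − 6 = hour 14.
AV cabling must finish before signage placement (must start by hour 29). With a 7-hour duration, AV cabling must start by 29 − 7 = hour 22.
For stage build: the lighting rig (must start by hour 14); AV cabling (must start by hour 22, minus 1-hour gap → hour 21); seating layout (must start by hour 20); signage placement (must start by hour 29); sound check (must start by hour 38). The most restrictive is hour 14; with an 8-hour duration, stage build must start by hour 6.

6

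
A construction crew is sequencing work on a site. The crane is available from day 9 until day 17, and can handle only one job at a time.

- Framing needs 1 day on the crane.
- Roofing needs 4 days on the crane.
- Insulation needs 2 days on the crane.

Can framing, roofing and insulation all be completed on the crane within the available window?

Yes

The crane window is 17 − 9 = 8 days.
Running back to back, the jobs need 1 + 4 + 2 = 7 days on the crane.
Since 7 ≤ 8, they fit within the window.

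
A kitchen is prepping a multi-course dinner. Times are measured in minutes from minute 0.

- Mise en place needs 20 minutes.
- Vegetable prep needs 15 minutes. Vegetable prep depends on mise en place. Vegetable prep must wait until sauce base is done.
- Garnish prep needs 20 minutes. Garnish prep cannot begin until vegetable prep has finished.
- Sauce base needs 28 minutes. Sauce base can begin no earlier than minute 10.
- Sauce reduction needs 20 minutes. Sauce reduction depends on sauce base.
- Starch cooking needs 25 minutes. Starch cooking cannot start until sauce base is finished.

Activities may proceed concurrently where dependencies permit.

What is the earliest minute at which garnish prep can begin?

53

Sauce base waits on its own release at minute 10, so it starts at minute 10 and finishes at 10 + 28 = minute 38.
Mise en place has no prerequisites, so it starts at minute 0 and finishes at minute 20.
Vegetable prep has to wait for mise en place (finishes minute 20); sauce base (finishes minute 38). The latest of these is minute 38, so vegetable prep runs minute 38 to 38 + 15 = minute 53.
Garnish prep waits on vegetable prep (finishes minute 53), so the earliest it can start is minute 53.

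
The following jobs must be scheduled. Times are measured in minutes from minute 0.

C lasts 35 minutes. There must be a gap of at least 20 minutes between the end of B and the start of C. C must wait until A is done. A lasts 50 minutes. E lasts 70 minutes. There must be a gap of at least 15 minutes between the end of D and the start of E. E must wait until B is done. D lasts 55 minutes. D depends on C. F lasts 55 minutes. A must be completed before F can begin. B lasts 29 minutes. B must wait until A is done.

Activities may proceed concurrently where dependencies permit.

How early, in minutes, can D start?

134

Nothing blocks A, so it runs from minute 0 to minute 50.
B waits on A (finishes minute 50), so it starts at minute 50 and finishes at 50 + 29 = minute 79.
C has to wait for B (finishes minute 79, plus 20-minute gap → minute 99); A (finishes minute 50). The latest of these is minute 99, so C runs minute 99 to 99 + 35 = minute 134.
D waits on C (finishes minute 134), so the earliest it can start is minute 134.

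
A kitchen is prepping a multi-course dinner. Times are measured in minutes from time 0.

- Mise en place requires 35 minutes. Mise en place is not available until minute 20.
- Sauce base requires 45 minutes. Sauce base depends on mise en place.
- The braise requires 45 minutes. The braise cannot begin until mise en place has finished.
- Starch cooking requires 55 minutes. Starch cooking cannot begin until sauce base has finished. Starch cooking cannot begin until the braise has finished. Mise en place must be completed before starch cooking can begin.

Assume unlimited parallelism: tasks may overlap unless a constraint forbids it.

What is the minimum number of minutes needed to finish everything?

155

Mise en place cannot begin until its own release at minute 20. It runs from minute 20 to 20 + 35 = minute 55.
The braise waits on mise en place (finishes minute 55), so it starts at minute 55 and finishes at 55 + 45 = minute 100.
Sauce base waits on mise en place (finishes minute 55), so it starts at minute 55 and finishes at 55 + 45 = minute 100.
Starch cooking has to wait for sauce base (finishes minute 100); the braise (finishes minute 100); mise en place (finishes minute 55). The latest of these is minute 100, so starch cooking runs minute 100 to 100 + 55 = minute 155.
All tasks are finished once the last one completes. Finish times: Mise en place at 55, Sauce base at 100, The braise at 100, Starch cooking at 155. The latest is minute 155.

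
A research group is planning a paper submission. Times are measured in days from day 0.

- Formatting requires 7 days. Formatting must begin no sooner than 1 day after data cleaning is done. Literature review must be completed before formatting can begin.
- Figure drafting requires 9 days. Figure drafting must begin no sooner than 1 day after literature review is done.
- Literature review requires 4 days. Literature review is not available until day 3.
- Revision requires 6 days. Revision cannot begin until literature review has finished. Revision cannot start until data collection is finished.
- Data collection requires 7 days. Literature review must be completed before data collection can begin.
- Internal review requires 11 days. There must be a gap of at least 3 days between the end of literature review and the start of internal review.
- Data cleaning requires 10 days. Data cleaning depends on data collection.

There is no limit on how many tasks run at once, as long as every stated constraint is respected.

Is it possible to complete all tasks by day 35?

Literature review cannot begin until its own release at day 3. It runs from day 3 to 3 + 4 = day 7.
Internal review cannot begin until literature review (finishes day 7, plus 3-day gap → day 10). It runs from day 10 to 10 + 11 = day 21.
After literature review (finishes day 7, plus 1-day gap → day 8), figure drafting can start at day 8 and finishes at day 17.
After literature review (finishes day 7), data collection can start at day 7 and finishes at day 14.
Revision has to wait for literature review (finishes day 7); data collection (finishes day 14). The latest of these is day 14, so revision runs day 14 to 14 + 6 = day 20.
Data cleaning waits on data collection (finishes day 14), so it starts at day 14 and finishes at 14 + 10 = day 24.
Formatting needs all of data cleaning (finishes day 24, plus 1-day gap → day 25); literature review (finishes day 7). That puts its earliest start at day 25; it finishes at 25 + 7 = day 32.
Every task is finished by day 32, which is no later than the deadline of 35, so the schedule is feasible.

Yes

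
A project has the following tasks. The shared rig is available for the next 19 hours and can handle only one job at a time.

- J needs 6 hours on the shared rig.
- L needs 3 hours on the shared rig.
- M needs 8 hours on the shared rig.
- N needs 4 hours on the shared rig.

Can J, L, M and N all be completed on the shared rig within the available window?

Running back to back, the jobs need 6 + 3 + 8 + 4 = 21 hours on the shared rig.
Since 21 > 19, they cannot all fit.

No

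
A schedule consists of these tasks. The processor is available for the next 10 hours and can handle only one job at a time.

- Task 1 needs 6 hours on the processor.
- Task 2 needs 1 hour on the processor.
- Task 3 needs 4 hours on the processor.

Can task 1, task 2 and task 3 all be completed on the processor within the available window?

Running back to back, the jobs need 6 + 1 + 4 = 11 hours on the processor.
Since 11 > 10, they cannot all fit.

No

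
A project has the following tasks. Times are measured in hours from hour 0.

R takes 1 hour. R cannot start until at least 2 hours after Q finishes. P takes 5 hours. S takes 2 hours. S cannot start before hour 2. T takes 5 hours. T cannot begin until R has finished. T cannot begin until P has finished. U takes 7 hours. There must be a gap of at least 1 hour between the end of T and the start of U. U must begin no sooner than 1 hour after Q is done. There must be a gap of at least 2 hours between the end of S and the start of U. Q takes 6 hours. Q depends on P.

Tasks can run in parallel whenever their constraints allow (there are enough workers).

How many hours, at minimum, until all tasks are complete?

S waits on its own release at hour 2, so it starts at hour 2 and finishes at 2 + 2 = hour 4.
P has no prerequisites, so it starts at hour 0 and finishes at hour 5.
Q cannot begin until P (finishes hour 5). It runs from hour 5 to 5 + 6 = hour 11.
After Q (finishes hour 11, plus 2-hour gap → hour 13), R can start at hour 13 and finishes at hour 14.
T cannot start until R (finishes hour 14); P (finishes hour 5). The controlling bound is hour 14, so T finishes at 14 + 5 = hour 19.
U has to wait for T (finishes hour 19, plus 1-hour gap → hour 20); Q (finishes hour 11, plus 1-hour gap → hour 12); S (finishes hour 4, plus 2-hour gap → hour 6). The latest of these is hour 20, so U runs hour 20 to 20 + 7 = hour 27.
All tasks are finished once the last one completes. Finish times: P at 5, Q at 11, R at 14, S at 4, T at 19, U at 27. The latest is hour 27.

27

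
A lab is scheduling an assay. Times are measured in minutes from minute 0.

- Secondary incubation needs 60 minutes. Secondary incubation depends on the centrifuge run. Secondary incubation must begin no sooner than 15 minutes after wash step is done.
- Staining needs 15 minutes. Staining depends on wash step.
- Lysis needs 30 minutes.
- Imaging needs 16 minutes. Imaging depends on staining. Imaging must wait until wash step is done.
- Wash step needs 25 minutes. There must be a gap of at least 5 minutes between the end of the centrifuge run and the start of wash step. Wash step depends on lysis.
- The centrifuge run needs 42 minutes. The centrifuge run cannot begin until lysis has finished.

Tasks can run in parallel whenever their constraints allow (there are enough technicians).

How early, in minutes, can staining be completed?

Lysis has no prerequisites, so it starts at minute 0 and finishes at minute 30.
The centrifuge run cannot begin until lysis (finishes minute 30). It runs from minute 30 to 30 + 42 = minute 72.
Wash step needs all of the centrifuge run (finishes minute 72, plus 5-minute gap → minute 77); lysis (finishes minute 30). That puts its earliest start at minute 77; it finishes at 77 + 25 = minute 102.
After wash step (finishes minute 102), staining can start at minute 102 and finishes at minute 117.

117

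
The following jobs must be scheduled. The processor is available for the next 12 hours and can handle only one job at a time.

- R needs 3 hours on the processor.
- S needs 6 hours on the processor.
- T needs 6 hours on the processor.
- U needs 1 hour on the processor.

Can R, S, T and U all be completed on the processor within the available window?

No

Running back to back, the jobs need 3 + 6 + 6 + 1 = 16 hours on the processor.
Since 16 > 12, they cannot all fit.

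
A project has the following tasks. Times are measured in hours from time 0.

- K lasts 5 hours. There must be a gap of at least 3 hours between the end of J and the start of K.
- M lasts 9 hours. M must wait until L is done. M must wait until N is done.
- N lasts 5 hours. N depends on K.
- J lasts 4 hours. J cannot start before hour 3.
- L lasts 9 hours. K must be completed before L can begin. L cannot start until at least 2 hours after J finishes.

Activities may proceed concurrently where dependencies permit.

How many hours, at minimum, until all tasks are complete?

J cannot begin until its own release at hour 3. It runs from hour 3 to 3 + 4 = hour 7.
K waits on J (finishes hour 7, plus 3-hour gap → hour 10), so it starts at hour 10 and finishes at 10 + 5 = hour 15.
N waits on K (finishes hour 15), so it starts at hour 15 and finishes at 15 + 5 = hour 20.
L cannot start until K (finishes hour 15); J (finishes hour 7, plus 2-hour gap → hour 9). The controlling bound is hour 15, so L finishes at 15 + 9 = hour 24.
M has to wait for L (finishes hour 24); N (finishes hour 20). The latest of these is hour 24, so M runs hour 24 to 24 + 9 = hour 33.
All tasks are finished once the last one completes. Finish times: J at 7, K at 15, L at 24, M at 33, N at 20. The latest is hour 33.

33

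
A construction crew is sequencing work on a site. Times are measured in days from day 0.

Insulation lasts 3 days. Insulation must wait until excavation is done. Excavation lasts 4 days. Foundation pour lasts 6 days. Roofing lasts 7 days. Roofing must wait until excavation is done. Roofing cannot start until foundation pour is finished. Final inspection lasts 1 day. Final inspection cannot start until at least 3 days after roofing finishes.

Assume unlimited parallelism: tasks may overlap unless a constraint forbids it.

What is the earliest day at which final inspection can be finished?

Foundation pour has no prerequisites, so it starts at day 0 and finishes at day 6.
Excavation has no prerequisites, so it starts at day 0 and finishes at day 4.
Roofing has to wait for excavation (finishes day 4); foundation pour (finishes day 6). The latest of these is day 6, so roofing runs day 6 to 6 + 7 = day 13.
Final inspection waits on roofing (finishes day 13, plus 3-day gap → day 16), so it starts at day 16 and finishes at 16 + 1 = day 17.

17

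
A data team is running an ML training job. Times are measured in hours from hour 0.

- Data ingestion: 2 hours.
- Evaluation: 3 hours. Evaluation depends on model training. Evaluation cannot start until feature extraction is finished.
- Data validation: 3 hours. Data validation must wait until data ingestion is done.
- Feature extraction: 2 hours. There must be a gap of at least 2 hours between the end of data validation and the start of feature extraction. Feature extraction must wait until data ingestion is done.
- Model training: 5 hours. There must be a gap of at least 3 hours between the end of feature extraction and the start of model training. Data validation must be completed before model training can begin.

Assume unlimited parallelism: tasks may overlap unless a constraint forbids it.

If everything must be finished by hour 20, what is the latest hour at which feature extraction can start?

To finish by hour 20, evaluation (duration 3) must start no later than hour 17.
Model training must finish before evaluation (must start by hour 17). With a 5-hour duration, model training must start by 17 − 5 = hour 12.
For feature extraction: model training (must start by hour 12, minus 3-hour gap → hour 9); evaluation (must start by hour 17). The most restrictive is hour 9; with a 2-hour duration, feature extraction must start by hour 7.

7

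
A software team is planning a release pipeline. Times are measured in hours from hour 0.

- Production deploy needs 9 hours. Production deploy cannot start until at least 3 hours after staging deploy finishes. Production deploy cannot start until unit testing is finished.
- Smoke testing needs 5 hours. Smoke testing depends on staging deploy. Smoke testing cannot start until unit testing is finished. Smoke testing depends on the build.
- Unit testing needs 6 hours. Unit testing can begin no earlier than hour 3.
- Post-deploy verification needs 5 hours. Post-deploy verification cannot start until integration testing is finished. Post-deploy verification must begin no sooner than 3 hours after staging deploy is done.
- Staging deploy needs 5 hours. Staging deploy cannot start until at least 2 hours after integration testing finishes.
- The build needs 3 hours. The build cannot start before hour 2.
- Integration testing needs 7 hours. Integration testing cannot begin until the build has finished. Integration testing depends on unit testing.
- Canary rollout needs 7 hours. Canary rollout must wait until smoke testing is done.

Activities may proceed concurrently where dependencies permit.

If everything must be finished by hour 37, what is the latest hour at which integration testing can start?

11

Canary rollout has no dependents, so it just needs to finish by hour 37. Starting by 37 − 7 = hour 30 achieves that.
Since canary rollout (must start by hour 30) depends on it, smoke testing must finish by hour 30. Backing off its 5-hour duration gives a latest start of hour 25.
Production deploy has no dependents, so it just needs to finish by hour 37. Starting by 37 − 9 = hour 28 achieves that.
To finish by hour 37, post-deploy verification (duration 5) must start no later than hour 32.
Staging deploy must finish in time for smoke testing (must start by hour 25); production deploy (must start by hour 28, minus 3-hour gap → hour 25); post-deploy verification (must start by hour 32, minus 3-hour gap → hour 29). The tightest is hour 25, so staging deploy must start by 25 − 5 = hour 20.
For integration testing: staging deploy (must start by hour 20, minus 2-hour gap → hour 18); post-deploy verification (must start by hour 32). The most restrictive is hour 18; with a 7-hour duration, integration testing must start by hour 11.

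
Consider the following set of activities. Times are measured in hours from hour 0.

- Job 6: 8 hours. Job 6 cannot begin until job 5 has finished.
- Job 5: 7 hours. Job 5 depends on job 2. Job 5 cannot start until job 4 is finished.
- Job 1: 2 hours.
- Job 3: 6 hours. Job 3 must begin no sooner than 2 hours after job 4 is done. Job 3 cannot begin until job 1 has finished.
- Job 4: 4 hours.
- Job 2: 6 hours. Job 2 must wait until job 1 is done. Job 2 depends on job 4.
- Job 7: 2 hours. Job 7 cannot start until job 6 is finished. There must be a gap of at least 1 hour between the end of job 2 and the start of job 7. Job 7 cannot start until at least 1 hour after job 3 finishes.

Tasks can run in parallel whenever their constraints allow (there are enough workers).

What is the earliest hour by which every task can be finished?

Job 4 can start immediately at hour 0; it finishes at hour 4.
Nothing blocks job 1, so it runs from hour 0 to hour 2.
Job 3 cannot start until job 4 (finishes hour 4, plus 2-hour gap → hour 6); job 1 (finishes hour 2). The controlling bound is hour 6, so job 3 finishes at 6 + 6 = hour 12.
Job 2 needs all of job 1 (finishes hour 2); job 4 (finishes hour 4). That puts its earliest start at hour 4; it finishes at 4 + 6 = hour 10.
Job 5 needs all of job 2 (finishes hour 10); job 4 (finishes hour 4). That puts its earliest start at hour 10; it finishes at 10 + 7 = hour 17.
After job 5 (finishes hour 17), job 6 can start at hour 17 and finishes at hour 25.
Job 7 cannot start until job 6 (finishes hour 25); job 2 (finishes hour 10, plus 1-hour gap → hour 11); job 3 (finishes hour 12, plus 1-hour gap → hour 13). The controlling bound is hour 25, so job 7 finishes at 25 + 2 = hour 27.
All tasks are finished once the last one completes. Finish times: Job 1 at 2, Job 2 at 10, Job 3 at 12, Job 4 at 4, Job 5 at 17, Job 6 at 25, Job 7 at 27. The latest is hour 27.

27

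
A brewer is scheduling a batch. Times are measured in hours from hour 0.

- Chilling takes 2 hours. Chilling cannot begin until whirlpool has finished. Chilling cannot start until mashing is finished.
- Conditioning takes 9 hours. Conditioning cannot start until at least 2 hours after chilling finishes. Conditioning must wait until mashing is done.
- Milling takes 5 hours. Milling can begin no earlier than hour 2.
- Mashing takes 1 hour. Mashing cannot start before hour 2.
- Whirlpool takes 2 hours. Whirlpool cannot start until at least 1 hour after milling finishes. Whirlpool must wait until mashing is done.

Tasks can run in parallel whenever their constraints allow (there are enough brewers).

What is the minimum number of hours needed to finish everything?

23

After its own release at hour 2, mashing can start at hour 2 and finishes at hour 3.
After its own release at hour 2, milling can start at hour 2 and finishes at hour 7.
Whirlpool cannot start until milling (finishes hour 7, plus 1-hour gap → hour 8); mashing (finishes hour 3). The controlling bound is hour 8, so whirlpool finishes at 8 + 2 = hour 10.
For chilling: whirlpool (finishes hour 10); mashing (finishes hour 3). Taking the maximum gives a start of hour 10, and it finishes at 10 + 2 = hour 12.
Conditioning cannot start until chilling (finishes hour 12, plus 2-hour gap → hour 14); mashing (finishes hour 3). The controlling bound is hour 14, so conditioning finishes at 14 + 9 = hour 23.
All tasks are finished once the last one completes. Finish times: Milling at 7, Mashing at 3, Whirlpool at 10, Chilling at 12, Conditioning at 23. The latest is hour 23.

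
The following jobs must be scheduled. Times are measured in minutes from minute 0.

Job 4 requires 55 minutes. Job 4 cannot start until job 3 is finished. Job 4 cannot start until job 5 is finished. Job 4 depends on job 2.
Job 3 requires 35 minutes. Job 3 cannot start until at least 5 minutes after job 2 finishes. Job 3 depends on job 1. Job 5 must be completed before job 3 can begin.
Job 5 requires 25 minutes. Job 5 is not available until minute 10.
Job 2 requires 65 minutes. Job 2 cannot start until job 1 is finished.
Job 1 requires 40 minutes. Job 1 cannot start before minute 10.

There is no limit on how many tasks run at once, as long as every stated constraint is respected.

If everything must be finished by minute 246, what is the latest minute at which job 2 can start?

86

Nothing follows job 4; the deadline of minute 246 is its only limit. It must start by 246 − 55 = minute 191.
Since job 4 (must start by minute 191) depends on it, job 3 must finish by minute 191. Backing off its 35-minute duration gives a latest start of minute 156.
Job 2 must finish in time for job 3 (must start by minute 156, minus 5-minute gap → minute 151); job 4 (must start by minute 191). The tightest is minute 151, so job 2 must start by 151 − 65 = minute 86.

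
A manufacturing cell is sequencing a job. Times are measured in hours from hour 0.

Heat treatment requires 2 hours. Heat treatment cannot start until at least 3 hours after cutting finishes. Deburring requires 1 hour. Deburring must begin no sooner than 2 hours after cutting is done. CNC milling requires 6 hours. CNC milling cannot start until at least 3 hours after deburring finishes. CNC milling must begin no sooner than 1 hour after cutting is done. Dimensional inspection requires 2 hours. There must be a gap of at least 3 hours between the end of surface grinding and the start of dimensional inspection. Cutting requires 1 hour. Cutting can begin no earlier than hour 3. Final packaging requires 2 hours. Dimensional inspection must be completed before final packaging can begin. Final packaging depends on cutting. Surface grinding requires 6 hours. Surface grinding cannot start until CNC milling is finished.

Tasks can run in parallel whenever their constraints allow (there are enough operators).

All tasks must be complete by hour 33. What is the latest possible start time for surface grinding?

Final packaging must finish by hour 33; it takes 2 hours, so it must start by 33 − 2 = hour 31.
Dimensional inspection has to be done before final packaging (must start by hour 31). That means finishing by hour 31, i.e. starting by 31 − 2 = hour 29.
Surface grinding has to be done before dimensional inspection (must start by hour 29, minus 3-hour gap → hour 26). That means finishing by hour 26, i.e. starting by 26 − 6 = hour 20.

20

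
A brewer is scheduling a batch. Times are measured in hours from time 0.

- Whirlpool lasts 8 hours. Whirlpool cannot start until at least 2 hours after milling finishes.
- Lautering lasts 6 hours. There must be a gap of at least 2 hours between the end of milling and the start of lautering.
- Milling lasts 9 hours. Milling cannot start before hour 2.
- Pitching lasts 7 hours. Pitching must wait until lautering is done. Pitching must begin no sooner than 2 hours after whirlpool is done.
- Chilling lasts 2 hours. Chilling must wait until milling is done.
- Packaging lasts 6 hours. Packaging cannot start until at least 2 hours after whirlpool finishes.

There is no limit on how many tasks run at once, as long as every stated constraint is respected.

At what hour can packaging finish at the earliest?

29

Milling cannot begin until its own release at hour 2. It runs from hour 2 to 2 + 9 = hour 11.
Whirlpool cannot begin until milling (finishes hour 11, plus 2-hour gap → hour 13). It runs from hour 13 to 13 + 8 = hour 21.
Packaging waits on whirlpool (finishes hour 21, plus 2-hour gap → hour 23), so it starts at hour 23 and finishes at 23 + 6 = hour 29.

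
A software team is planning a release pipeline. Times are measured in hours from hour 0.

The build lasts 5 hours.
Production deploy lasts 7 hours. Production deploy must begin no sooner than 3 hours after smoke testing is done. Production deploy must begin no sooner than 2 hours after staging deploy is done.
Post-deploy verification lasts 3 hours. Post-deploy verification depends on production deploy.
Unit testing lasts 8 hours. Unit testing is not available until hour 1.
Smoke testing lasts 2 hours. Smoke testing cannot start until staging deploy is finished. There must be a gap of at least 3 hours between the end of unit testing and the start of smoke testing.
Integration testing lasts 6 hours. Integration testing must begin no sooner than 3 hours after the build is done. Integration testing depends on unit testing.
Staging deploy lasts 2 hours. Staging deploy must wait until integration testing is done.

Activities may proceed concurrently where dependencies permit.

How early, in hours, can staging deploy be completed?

17

Unit testing cannot begin until its own release at hour 1. It runs from hour 1 to 1 + 8 = hour 9.
The build has no prerequisites, so it starts at hour 0 and finishes at hour 5.
Integration testing has to wait for the build (finishes hour 5, plus 3-hour gap → hour 8); unit testing (finishes hour 9). The latest of these is hour 9, so integration testing runs hour 9 to 9 + 6 = hour 15.
Staging deploy cannot begin until integration testing (finishes hour 15). It runs from hour 15 to 15 + 2 = hour 17.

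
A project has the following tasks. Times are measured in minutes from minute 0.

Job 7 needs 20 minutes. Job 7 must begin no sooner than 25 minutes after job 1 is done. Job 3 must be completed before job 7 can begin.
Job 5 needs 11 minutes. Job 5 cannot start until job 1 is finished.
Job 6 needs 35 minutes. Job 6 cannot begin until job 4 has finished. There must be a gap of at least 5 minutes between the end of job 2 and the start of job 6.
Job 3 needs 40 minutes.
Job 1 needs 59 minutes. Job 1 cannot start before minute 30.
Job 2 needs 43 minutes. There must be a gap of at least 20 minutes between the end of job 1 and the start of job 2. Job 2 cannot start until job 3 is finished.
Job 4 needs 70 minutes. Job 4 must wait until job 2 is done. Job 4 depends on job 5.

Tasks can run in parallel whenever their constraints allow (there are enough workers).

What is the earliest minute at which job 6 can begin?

Nothing blocks job 3, so it runs from minute 0 to minute 40.
Job 1 cannot begin until its own release at minute 30. It runs from minute 30 to 30 + 59 = minute 89.
Job 5 waits on job 1 (finishes minute 89), so it starts at minute 89 and finishes at 89 + 11 = minute 100.
For job 2: job 1 (finishes minute 89, plus 20-minute gap → minute 109); job 3 (finishes minute 40). Taking the maximum gives a start of minute 109, and it finishes at 109 + 43 = minute 152.
Job 4 has to wait for job 2 (finishes minute 152); job 5 (finishes minute 100). The latest of these is minute 152, so job 4 runs minute 152 to 152 + 70 = minute 222.
Job 6 waits on job 4 (finishes minute 222); job 2 (finishes minute 152, plus 5-minute gap → minute 157). The latest of these is minute 222, which is the earliest job 6 can start.

222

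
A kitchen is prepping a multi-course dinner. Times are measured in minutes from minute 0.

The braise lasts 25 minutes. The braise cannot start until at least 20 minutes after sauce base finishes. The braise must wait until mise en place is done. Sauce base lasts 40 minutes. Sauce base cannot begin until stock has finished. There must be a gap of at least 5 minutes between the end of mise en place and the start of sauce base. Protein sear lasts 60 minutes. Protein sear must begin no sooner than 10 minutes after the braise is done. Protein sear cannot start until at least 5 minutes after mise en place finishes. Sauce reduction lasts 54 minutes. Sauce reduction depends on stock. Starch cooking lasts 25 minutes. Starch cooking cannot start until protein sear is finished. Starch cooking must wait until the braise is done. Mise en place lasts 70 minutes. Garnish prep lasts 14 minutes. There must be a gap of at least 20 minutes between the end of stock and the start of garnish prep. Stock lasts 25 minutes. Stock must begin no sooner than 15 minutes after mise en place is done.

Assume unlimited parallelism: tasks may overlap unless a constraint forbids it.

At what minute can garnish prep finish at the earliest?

144

Nothing blocks mise en place, so it runs from minute 0 to minute 70.
After mise en place (finishes minute 70, plus 15-minute gap → minute 85), stock can start at minute 85 and finishes at minute 110.
Garnish prep cannot begin until stock (finishes minute 110, plus 20-minute gap → minute 130). It runs from minute 130 to 130 + 14 = minute 144.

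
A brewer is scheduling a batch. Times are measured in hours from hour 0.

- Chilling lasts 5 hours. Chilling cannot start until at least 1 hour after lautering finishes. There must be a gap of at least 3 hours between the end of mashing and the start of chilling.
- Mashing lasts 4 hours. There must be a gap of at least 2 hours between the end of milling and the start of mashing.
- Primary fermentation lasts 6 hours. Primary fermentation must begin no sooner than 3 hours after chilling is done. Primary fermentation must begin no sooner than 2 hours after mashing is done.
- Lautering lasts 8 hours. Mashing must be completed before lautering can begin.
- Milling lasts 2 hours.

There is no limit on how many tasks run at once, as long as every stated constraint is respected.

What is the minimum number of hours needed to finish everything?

Milling has no prerequisites, so it starts at hour 0 and finishes at hour 2.
Mashing cannot begin until milling (finishes hour 2, plus 2-hour gap → hour 4). It runs from hour 4 to 4 + 4 = hour 8.
After mashing (finishes hour 8), lautering can start at hour 8 and finishes at hour 16.
For chilling: lautering (finishes hour 16, plus 1-hour gap → hour 17); mashing (finishes hour 8, plus 3-hour gap → hour 11). Taking the maximum gives a start of hour 17, and it finishes at 17 + 5 = hour 22.
For primary fermentation: chilling (finishes hour 22, plus 3-hour gap → hour 25); mashing (finishes hour 8, plus 2-hour gap → hour 10). Taking the maximum gives a start of hour 25, and it finishes at 25 + 6 = hour 31.
All tasks are finished once the last one completes. Finish times: Milling at 2, Mashing at 8, Lautering at 16, Chilling at 22, Primary fermentation at 31. The latest is hour 31.

31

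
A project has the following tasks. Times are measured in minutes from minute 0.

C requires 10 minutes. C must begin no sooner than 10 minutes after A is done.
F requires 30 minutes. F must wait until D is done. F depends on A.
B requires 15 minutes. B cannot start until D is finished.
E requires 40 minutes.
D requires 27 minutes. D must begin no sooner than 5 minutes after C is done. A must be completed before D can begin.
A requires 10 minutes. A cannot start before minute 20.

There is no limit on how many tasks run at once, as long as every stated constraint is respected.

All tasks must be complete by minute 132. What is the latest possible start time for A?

To finish by minute 132, B (duration 15) must start no later than minute 117.
Nothing follows F; the deadline of minute 132 is its only limit. It must start by 132 − 30 = minute 102.
For D: B (must start by minute 117); F (must start by minute 102). The most restrictive is minute 102; with a 27-minute duration, D must start by minute 75.
C has to be done before D (must start by minute 75, minus 5-minute gap → minute 70). That means finishing by minute 70, i.e. starting by 70 − 10 = minute 60.
For A: C (must start by minute 60, minus 10-minute gap → minute 50); D (must start by minute 75); F (must start by minute 102). The most restrictive is minute 50; with a 10-minute duration, A must start by minute 40.

40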